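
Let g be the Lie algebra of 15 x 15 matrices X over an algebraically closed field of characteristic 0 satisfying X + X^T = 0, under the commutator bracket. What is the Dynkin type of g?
B7

This is so(15) with 15 odd, which has dimension 15(15-1)/2 = 105 and rank (15-1)/2 = 7. In the classification of classical Lie algebras, the orthogonal algebra so(2n+1) in an odd number of variables has type B_n; here n = 7, so the Dynkin diagram is a chain of 7 nodes with a double edge at one end; the terminal node there is the unique short simple root (B_7). Hence the type is B_7.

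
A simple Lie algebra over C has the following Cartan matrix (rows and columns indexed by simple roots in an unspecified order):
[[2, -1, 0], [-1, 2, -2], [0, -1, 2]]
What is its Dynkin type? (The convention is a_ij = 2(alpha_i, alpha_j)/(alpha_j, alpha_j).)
The matrix has rank 3 with 2's on the diagonal. Reading the off-diagonal entries as Dynkin edges (a single edge where a_ij = a_ji = -1; a double or triple edge where a_ij * a_ji = 2 or 3), the diagram is a chain of 3 nodes with a double edge at one end; the terminal node there is the unique short simple root (B_3). One simple-root ordering that puts it in standard form is (alpha_1, alpha_2, alpha_3). So the algebra is type B_3, i.e. so(7).

B3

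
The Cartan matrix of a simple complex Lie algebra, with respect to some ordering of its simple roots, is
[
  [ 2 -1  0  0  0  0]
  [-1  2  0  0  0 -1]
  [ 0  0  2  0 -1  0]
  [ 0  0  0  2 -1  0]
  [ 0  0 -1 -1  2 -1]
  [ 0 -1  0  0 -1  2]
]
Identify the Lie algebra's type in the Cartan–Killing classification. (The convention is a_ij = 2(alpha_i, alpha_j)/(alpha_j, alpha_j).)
The matrix has rank 6 with 2's on the diagonal. Reading the off-diagonal entries as Dynkin edges (a single edge where a_ij = a_ji = -1; a double or triple edge where a_ij * a_ji = 2 or 3), the diagram is a chain of 4 nodes with a fork of two nodes at one end (D_6). One simple-root ordering that puts it in standard form is (alpha_1, alpha_2, alpha_6, alpha_5, alpha_4, alpha_3). So the algebra is type D_6, i.e. so(12).

D_6 (so(12))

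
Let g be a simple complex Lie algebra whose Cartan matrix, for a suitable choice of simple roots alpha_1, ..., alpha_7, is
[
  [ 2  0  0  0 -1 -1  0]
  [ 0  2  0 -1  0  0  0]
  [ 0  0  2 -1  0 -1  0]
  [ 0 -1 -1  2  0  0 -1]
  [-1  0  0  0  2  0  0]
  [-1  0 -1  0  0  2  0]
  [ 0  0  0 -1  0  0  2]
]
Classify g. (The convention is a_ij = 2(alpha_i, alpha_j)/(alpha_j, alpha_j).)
The matrix has rank 7 with 2's on the diagonal. Reading the off-diagonal entries as Dynkin edges (a single edge where a_ij = a_ji = -1; a double or triple edge where a_ij * a_ji = 2 or 3), the diagram is a chain of 5 nodes with a fork of two nodes at one end (D_7). One simple-root ordering that puts it in standard form is (alpha_5, alpha_1, alpha_6, alpha_3, alpha_4, alpha_2, alpha_7). So the algebra is type D_7, i.e. so(14).

type D_7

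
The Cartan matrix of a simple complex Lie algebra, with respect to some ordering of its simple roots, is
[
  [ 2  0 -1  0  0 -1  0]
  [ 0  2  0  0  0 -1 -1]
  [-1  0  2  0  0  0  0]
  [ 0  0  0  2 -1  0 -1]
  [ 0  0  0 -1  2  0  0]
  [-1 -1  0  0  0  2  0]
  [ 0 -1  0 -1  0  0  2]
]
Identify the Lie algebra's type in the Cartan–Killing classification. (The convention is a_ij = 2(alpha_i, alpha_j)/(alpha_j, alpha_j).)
type A_7

The matrix has rank 7 with 2's on the diagonal. Reading the off-diagonal entries as Dynkin edges (a single edge where a_ij = a_ji = -1; a double or triple edge where a_ij * a_ji = 2 or 3), the diagram is a chain of 7 nodes with single edges (A_7). One simple-root ordering that puts it in standard form is (alpha_5, alpha_4, alpha_7, alpha_2, alpha_6, alpha_1, alpha_3). So the algebra is type A_7, i.e. sl(8).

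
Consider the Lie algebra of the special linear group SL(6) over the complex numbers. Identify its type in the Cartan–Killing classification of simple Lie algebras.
A_5

This is sl(6), which has dimension 6^2 - 1 = 35 and rank 6 - 1 = 5 (a Cartan subalgebra is the diagonal traceless matrices). In the classification of classical Lie algebras, the special linear algebra sl(n+1) has type A_n; here n = 5, so the Dynkin diagram is a chain of 5 nodes with single edges (A_5). Hence the type is A_5.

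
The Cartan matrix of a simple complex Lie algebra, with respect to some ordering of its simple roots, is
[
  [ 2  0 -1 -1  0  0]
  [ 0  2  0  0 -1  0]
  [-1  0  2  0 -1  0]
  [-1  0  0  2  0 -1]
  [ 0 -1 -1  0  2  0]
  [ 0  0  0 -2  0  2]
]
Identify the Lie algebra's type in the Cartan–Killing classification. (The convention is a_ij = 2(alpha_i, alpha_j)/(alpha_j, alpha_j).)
type C_6

The matrix has rank 6 with 2's on the diagonal. Reading the off-diagonal entries as Dynkin edges (a single edge where a_ij = a_ji = -1; a double or triple edge where a_ij * a_ji = 2 or 3), the diagram is a chain of 6 nodes with a double edge at one end; the terminal node there is the unique long simple root (C_6). One simple-root ordering that puts it in standard form is (alpha_2, alpha_5, alpha_3, alpha_1, alpha_4, alpha_6). So the algebra is type C_6, i.e. sp(12).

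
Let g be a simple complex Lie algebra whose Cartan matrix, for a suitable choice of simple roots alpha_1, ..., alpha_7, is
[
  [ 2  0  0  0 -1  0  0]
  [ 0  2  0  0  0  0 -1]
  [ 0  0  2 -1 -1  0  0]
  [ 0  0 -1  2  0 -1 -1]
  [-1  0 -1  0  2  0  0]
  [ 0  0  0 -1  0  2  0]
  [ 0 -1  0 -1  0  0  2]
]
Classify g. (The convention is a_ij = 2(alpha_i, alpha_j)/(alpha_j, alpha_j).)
The matrix has rank 7 with 2's on the diagonal. Reading the off-diagonal entries as Dynkin edges (a single edge where a_ij = a_ji = -1; a double or triple edge where a_ij * a_ji = 2 or 3), the diagram is a chain of 6 nodes with one extra node attached to the third node from one end (E_7). One simple-root ordering that puts it in standard form is (alpha_2, alpha_6, alpha_7, alpha_4, alpha_3, alpha_5, alpha_1). So the algebra is type E_7.

E_7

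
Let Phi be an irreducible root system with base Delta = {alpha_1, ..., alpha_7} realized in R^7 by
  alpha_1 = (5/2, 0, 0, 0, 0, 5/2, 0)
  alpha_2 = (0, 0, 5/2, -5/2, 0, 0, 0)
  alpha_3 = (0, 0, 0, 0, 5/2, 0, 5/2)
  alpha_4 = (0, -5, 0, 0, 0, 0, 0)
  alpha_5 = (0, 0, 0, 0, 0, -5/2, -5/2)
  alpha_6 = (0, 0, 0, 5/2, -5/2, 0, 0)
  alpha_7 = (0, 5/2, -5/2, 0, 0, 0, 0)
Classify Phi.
C_7 (sp(14))

Compute the Cartan integers a_ij = 2(alpha_i, alpha_j)/(alpha_j, alpha_j); the resulting 7x7 Cartan matrix is
[[2, 0, 0, 0, -1, 0, 0], [0, 2, 0, 0, 0, -1, -1], [0, 0, 2, 0, -1, -1, 0], [0, 0, 0, 2, 0, 0, -2], [-1, 0, -1, 0, 2, 0, 0], [0, -1, -1, 0, 0, 2, 0], [0, -1, 0, -1, 0, 0, 2]].
The roots have two lengths (squared-length ratio 2:1); the short ones are alpha_{1,2,3,5,6,7}. The associated Dynkin diagram is a chain of 7 nodes with a double edge at one end; the terminal node there is the unique long simple root (C_7), so the type is C_7 (the algebra sp(14)).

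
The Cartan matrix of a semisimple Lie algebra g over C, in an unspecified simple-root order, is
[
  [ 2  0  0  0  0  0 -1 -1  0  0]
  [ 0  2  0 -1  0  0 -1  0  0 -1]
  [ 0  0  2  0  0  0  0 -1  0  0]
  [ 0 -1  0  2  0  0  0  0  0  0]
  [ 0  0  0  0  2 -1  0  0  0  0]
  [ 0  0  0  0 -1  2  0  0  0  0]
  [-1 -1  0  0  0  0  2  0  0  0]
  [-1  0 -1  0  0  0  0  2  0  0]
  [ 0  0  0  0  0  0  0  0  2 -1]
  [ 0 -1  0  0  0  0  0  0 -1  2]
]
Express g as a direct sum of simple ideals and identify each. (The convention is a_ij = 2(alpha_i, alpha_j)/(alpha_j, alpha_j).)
The diagram associated to this matrix has two connected components: the simple roots {alpha_5, alpha_6} form a chain of 2 nodes with single edges (A_2), and {alpha_1, alpha_2, alpha_3, alpha_4, alpha_7, alpha_8, alpha_9, alpha_10} form a chain of 7 nodes with one extra node attached to the third node from one end (E_8). A semisimple Lie algebra decomposes uniquely as the direct sum of simple ideals, one per connected component of its Dynkin diagram, so g ≅ A_2 ⊕ E_8 (dimension 8 + 248 = 256).

A_2 ⊕ E_8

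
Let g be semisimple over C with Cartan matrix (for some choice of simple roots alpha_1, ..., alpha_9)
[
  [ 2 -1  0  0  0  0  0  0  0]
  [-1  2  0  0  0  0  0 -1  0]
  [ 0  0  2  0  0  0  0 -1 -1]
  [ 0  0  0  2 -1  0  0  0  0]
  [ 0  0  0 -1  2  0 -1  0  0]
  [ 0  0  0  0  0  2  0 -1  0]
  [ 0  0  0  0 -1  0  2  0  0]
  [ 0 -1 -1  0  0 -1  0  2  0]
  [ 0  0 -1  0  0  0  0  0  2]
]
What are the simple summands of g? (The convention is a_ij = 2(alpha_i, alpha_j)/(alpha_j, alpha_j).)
The diagram associated to this matrix has two connected components: the simple roots {alpha_4, alpha_5, alpha_7} form a chain of 3 nodes with single edges (A_3), and {alpha_1, alpha_2, alpha_3, alpha_6, alpha_8, alpha_9} form a chain of 5 nodes with one extra node attached to the third node from one end (E_6). A semisimple Lie algebra decomposes uniquely as the direct sum of simple ideals, one per connected component of its Dynkin diagram, so g ≅ A_3 ⊕ E_6 (dimension 15 + 78 = 93).

A_3 (sl(4)) ⊕ E_6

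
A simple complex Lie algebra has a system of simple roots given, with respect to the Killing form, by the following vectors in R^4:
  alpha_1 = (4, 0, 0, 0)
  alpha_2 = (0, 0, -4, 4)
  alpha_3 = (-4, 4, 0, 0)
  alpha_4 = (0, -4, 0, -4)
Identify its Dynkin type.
B_4 (so(9))

Compute the Cartan integers a_ij = 2(alpha_i, alpha_j)/(alpha_j, alpha_j); the resulting 4x4 Cartan matrix is
[[2, 0, -1, 0], [0, 2, 0, -1], [-2, 0, 2, -1], [0, -1, -1, 2]].
The roots have two lengths (squared-length ratio 2:1); the short ones are alpha_{1}. The associated Dynkin diagram is a chain of 4 nodes with a double edge at one end; the terminal node there is the unique short simple root (B_4), so the type is B_4 (the algebra so(9)).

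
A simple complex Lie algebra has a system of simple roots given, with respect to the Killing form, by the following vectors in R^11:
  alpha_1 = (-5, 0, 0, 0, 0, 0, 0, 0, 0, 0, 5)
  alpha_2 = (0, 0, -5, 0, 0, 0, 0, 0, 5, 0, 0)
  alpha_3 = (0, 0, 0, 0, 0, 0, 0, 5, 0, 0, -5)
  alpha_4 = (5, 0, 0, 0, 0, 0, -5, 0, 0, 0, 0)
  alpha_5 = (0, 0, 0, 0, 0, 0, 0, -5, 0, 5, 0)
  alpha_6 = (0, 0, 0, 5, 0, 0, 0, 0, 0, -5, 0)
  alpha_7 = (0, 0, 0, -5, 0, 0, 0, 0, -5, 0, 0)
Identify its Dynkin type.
type A_7

Compute the Cartan integers a_ij = 2(alpha_i, alpha_j)/(alpha_j, alpha_j); the resulting 7x7 Cartan matrix is
[[2, 0, -1, -1, 0, 0, 0], [0, 2, 0, 0, 0, 0, -1], [-1, 0, 2, 0, -1, 0, 0], [-1, 0, 0, 2, 0, 0, 0], [0, 0, -1, 0, 2, -1, 0], [0, 0, 0, 0, -1, 2, -1], [0, -1, 0, 0, 0, -1, 2]].
All simple roots have the same length, so the diagram is simply laced. The associated Dynkin diagram is a chain of 7 nodes with single edges (A_7), so the type is A_7 (the algebra sl(8)).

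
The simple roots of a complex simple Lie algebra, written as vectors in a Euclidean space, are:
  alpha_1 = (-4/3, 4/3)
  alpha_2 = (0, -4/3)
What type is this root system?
B_2 (so(5))

Compute the Cartan integers a_ij = 2(alpha_i, alpha_j)/(alpha_j, alpha_j); the resulting 2x2 Cartan matrix is
[[2, -2], [-1, 2]].
The roots have two lengths (squared-length ratio 2:1); the short ones are alpha_{2}. The associated Dynkin diagram is a chain of 2 nodes with a double edge at one end; the terminal node there is the unique short simple root (B_2), so the type is B_2 (the algebra so(5)).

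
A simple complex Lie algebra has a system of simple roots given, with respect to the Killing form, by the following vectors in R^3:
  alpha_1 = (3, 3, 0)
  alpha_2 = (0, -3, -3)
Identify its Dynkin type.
Compute the Cartan integers a_ij = 2(alpha_i, alpha_j)/(alpha_j, alpha_j); the resulting 2x2 Cartan matrix is
[[2, -1], [-1, 2]].
All simple roots have the same length, so the diagram is simply laced. The associated Dynkin diagram is a chain of 2 nodes with single edges (A_2), so the type is A_2 (the algebra sl(3)).

A_2 (sl(3))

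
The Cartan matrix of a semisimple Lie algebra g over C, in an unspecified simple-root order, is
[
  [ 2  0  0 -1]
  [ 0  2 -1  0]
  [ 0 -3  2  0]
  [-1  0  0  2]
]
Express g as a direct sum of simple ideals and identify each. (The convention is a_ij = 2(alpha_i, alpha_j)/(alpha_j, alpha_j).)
type A_2 + type G_2

The diagram associated to this matrix has two connected components: the simple roots {alpha_1, alpha_4} form a chain of 2 nodes with single edges (A_2), and {alpha_2, alpha_3} form two nodes joined by a triple edge (G_2). A semisimple Lie algebra decomposes uniquely as the direct sum of simple ideals, one per connected component of its Dynkin diagram, so g ≅ A_2 ⊕ G_2 (dimension 8 + 14 = 22).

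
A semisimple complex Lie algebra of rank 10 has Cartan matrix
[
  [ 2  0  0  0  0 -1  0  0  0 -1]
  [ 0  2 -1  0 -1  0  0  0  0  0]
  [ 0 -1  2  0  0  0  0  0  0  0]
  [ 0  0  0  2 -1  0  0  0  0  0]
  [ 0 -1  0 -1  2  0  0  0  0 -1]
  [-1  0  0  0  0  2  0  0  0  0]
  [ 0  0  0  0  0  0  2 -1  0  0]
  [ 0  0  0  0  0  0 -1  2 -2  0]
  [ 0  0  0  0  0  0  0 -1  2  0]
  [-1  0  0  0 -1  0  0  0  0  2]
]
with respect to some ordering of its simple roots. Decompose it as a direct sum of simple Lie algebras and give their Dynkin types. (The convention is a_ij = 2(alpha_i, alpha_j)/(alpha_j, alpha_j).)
type B_3 + type E_7

The diagram associated to this matrix has two connected components: the simple roots {alpha_7, alpha_8, alpha_9} form a chain of 3 nodes with a double edge at one end; the terminal node there is the unique short simple root (B_3), and {alpha_1, alpha_2, alpha_3, alpha_4, alpha_5, alpha_6, alpha_10} form a chain of 6 nodes with one extra node attached to the third node from one end (E_7). A semisimple Lie algebra decomposes uniquely as the direct sum of simple ideals, one per connected component of its Dynkin diagram, so g ≅ B_3 ⊕ E_7 (dimension 21 + 133 = 154).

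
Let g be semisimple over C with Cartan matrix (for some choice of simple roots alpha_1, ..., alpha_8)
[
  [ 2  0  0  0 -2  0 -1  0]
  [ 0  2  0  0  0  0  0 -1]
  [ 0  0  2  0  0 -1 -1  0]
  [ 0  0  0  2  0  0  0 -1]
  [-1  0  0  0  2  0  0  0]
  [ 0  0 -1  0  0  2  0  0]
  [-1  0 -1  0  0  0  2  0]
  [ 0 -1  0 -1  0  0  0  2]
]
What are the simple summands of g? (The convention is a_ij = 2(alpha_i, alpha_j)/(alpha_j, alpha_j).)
The diagram associated to this matrix has two connected components: the simple roots {alpha_2, alpha_4, alpha_8} form a chain of 3 nodes with single edges (A_3), and {alpha_1, alpha_3, alpha_5, alpha_6, alpha_7} form a chain of 5 nodes with a double edge at one end; the terminal node there is the unique short simple root (B_5). A semisimple Lie algebra decomposes uniquely as the direct sum of simple ideals, one per connected component of its Dynkin diagram, so g ≅ A_3 ⊕ B_5 (dimension 15 + 55 = 70).

A_3 + B_5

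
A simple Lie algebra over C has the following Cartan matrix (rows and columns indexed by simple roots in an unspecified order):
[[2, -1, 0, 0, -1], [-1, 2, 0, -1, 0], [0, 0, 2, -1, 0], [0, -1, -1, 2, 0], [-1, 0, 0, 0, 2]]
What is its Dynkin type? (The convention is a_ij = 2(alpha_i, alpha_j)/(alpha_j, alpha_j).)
The matrix has rank 5 with 2's on the diagonal. Reading the off-diagonal entries as Dynkin edges (a single edge where a_ij = a_ji = -1; a double or triple edge where a_ij * a_ji = 2 or 3), the diagram is a chain of 5 nodes with single edges (A_5). One simple-root ordering that puts it in standard form is (alpha_3, alpha_4, alpha_2, alpha_1, alpha_5). So the algebra is type A_5, i.e. sl(6).

A5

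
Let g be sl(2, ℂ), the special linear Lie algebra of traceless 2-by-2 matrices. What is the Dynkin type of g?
This is sl(2), which has dimension 2^2 - 1 = 3 and rank 2 - 1 = 1 (a Cartan subalgebra is the diagonal traceless matrices). In the classification of classical Lie algebras, the special linear algebra sl(n+1) has type A_n; here n = 1, so the Dynkin diagram is a chain of 1 nodes with single edges (A_1). Hence the type is A_1.

type A_1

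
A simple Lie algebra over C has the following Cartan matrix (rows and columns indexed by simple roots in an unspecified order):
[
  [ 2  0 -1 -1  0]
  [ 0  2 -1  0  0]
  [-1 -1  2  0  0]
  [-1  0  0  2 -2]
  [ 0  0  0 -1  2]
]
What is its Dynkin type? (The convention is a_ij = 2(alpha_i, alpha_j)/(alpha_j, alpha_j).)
The matrix has rank 5 with 2's on the diagonal. Reading the off-diagonal entries as Dynkin edges (a single edge where a_ij = a_ji = -1; a double or triple edge where a_ij * a_ji = 2 or 3), the diagram is a chain of 5 nodes with a double edge at one end; the terminal node there is the unique short simple root (B_5). One simple-root ordering that puts it in standard form is (alpha_2, alpha_3, alpha_1, alpha_4, alpha_5). So the algebra is type B_5, i.e. so(11).

B_5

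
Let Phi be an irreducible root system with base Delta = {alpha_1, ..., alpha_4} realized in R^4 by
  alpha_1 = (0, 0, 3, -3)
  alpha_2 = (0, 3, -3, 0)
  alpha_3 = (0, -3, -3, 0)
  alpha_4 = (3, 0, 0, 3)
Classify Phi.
Compute the Cartan integers a_ij = 2(alpha_i, alpha_j)/(alpha_j, alpha_j); the resulting 4x4 Cartan matrix is
[[2, -1, -1, -1], [-1, 2, 0, 0], [-1, 0, 2, 0], [-1, 0, 0, 2]].
All simple roots have the same length, so the diagram is simply laced. The associated Dynkin diagram is a chain of 2 nodes with a fork of two nodes at one end (D_4), so the type is D_4 (the algebra so(8)).

D_4 (so(8))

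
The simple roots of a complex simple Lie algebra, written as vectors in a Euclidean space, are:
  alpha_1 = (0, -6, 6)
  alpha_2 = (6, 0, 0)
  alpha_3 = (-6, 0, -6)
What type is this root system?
B3

Compute the Cartan integers a_ij = 2(alpha_i, alpha_j)/(alpha_j, alpha_j); the resulting 3x3 Cartan matrix is
[[2, 0, -1], [0, 2, -1], [-1, -2, 2]].
The roots have two lengths (squared-length ratio 2:1); the short ones are alpha_{2}. The associated Dynkin diagram is a chain of 3 nodes with a double edge at one end; the terminal node there is the unique short simple root (B_3), so the type is B_3 (the algebra so(7)).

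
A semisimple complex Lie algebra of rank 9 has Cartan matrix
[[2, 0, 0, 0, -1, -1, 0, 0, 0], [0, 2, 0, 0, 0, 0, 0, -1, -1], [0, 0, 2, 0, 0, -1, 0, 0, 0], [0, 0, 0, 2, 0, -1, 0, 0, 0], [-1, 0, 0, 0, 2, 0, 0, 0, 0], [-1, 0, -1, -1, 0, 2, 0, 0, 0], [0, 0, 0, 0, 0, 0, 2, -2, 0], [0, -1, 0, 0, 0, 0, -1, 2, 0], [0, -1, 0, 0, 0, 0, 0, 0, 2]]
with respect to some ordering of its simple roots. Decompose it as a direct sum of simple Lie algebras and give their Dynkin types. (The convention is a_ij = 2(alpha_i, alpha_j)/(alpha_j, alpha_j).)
C_4 ⊕ D_5

The diagram associated to this matrix has two connected components: the simple roots {alpha_2, alpha_7, alpha_8, alpha_9} form a chain of 4 nodes with a double edge at one end; the terminal node there is the unique long simple root (C_4), and {alpha_1, alpha_3, alpha_4, alpha_5, alpha_6} form a chain of 3 nodes with a fork of two nodes at one end (D_5). A semisimple Lie algebra decomposes uniquely as the direct sum of simple ideals, one per connected component of its Dynkin diagram, so g ≅ C_4 ⊕ D_5 (dimension 36 + 45 = 81).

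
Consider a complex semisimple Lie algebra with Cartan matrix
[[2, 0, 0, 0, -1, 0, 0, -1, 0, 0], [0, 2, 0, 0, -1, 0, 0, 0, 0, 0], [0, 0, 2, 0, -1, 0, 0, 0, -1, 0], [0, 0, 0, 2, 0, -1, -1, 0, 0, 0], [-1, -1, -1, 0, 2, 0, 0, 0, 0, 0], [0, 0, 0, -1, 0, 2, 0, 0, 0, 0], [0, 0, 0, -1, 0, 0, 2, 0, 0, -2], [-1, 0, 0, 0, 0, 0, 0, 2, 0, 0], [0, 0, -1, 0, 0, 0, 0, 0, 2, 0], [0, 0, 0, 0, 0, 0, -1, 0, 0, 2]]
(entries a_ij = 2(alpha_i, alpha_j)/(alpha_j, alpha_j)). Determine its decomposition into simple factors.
The diagram associated to this matrix has two connected components: the simple roots {alpha_4, alpha_6, alpha_7, alpha_10} form a chain of 4 nodes with a double edge at one end; the terminal node there is the unique short simple root (B_4), and {alpha_1, alpha_2, alpha_3, alpha_5, alpha_8, alpha_9} form a chain of 5 nodes with one extra node attached to the third node from one end (E_6). A semisimple Lie algebra decomposes uniquely as the direct sum of simple ideals, one per connected component of its Dynkin diagram, so g ≅ B_4 ⊕ E_6 (dimension 36 + 78 = 114).

B_4 (so(9)) ⊕ E_6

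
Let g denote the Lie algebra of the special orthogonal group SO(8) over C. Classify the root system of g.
This is so(8) with 8 even, which has dimension 8(8-1)/2 = 28 and rank 8/2 = 4. In the classification of classical Lie algebras, the orthogonal algebra so(2n) in an even number of variables has type D_n; here n = 4, so the Dynkin diagram is a chain of 2 nodes with a fork of two nodes at one end (D_4). Hence the type is D_4.

D4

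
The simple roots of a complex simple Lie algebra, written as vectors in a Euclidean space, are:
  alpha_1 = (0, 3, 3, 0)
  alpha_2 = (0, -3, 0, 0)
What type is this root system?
B2

Compute the Cartan integers a_ij = 2(alpha_i, alpha_j)/(alpha_j, alpha_j); the resulting 2x2 Cartan matrix is
[[2, -2], [-1, 2]].
The roots have two lengths (squared-length ratio 2:1); the short ones are alpha_{2}. The associated Dynkin diagram is a chain of 2 nodes with a double edge at one end; the terminal node there is the unique short simple root (B_2), so the type is B_2 (the algebra so(5)).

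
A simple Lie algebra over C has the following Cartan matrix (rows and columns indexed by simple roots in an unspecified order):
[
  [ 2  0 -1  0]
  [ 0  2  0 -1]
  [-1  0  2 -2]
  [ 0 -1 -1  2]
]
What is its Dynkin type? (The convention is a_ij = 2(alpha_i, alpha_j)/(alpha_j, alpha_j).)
The matrix has rank 4 with 2's on the diagonal. Reading the off-diagonal entries as Dynkin edges (a single edge where a_ij = a_ji = -1; a double or triple edge where a_ij * a_ji = 2 or 3), the diagram is a chain of 4 nodes with a double edge between the middle two (F_4). One simple-root ordering that puts it in standard form is (alpha_1, alpha_3, alpha_4, alpha_2). So the algebra is type F_4.

F_4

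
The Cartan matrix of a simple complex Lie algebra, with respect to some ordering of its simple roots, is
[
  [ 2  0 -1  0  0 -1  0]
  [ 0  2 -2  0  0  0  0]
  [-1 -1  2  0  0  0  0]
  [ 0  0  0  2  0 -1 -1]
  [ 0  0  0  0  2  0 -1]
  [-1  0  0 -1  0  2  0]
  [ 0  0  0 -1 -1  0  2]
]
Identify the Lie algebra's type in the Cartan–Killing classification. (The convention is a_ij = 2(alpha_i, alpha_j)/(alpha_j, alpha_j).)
C_7 (sp(14))

The matrix has rank 7 with 2's on the diagonal. Reading the off-diagonal entries as Dynkin edges (a single edge where a_ij = a_ji = -1; a double or triple edge where a_ij * a_ji = 2 or 3), the diagram is a chain of 7 nodes with a double edge at one end; the terminal node there is the unique long simple root (C_7). One simple-root ordering that puts it in standard form is (alpha_5, alpha_7, alpha_4, alpha_6, alpha_1, alpha_3, alpha_2). So the algebra is type C_7, i.e. sp(14).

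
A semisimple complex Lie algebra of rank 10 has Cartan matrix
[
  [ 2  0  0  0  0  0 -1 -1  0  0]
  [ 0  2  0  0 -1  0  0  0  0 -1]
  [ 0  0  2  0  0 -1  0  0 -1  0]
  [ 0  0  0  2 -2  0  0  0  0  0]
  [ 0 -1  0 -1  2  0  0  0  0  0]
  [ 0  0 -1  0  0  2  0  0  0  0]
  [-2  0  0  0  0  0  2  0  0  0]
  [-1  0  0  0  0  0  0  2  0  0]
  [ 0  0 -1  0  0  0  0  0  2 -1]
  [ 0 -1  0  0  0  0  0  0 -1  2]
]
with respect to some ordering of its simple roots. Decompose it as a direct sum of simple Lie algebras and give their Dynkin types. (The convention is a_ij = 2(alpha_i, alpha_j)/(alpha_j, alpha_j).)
The diagram associated to this matrix has two connected components: the simple roots {alpha_1, alpha_7, alpha_8} form a chain of 3 nodes with a double edge at one end; the terminal node there is the unique long simple root (C_3), and {alpha_2, alpha_3, alpha_4, alpha_5, alpha_6, alpha_9, alpha_10} form a chain of 7 nodes with a double edge at one end; the terminal node there is the unique long simple root (C_7). A semisimple Lie algebra decomposes uniquely as the direct sum of simple ideals, one per connected component of its Dynkin diagram, so g ≅ C_3 ⊕ C_7 (dimension 21 + 105 = 126).

C3 ⊕ C7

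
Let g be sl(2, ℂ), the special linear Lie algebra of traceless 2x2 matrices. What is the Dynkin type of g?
A_1

This is sl(2), which has dimension 2^2 - 1 = 3 and rank 2 - 1 = 1 (a Cartan subalgebra is the diagonal traceless matrices). In the classification of classical Lie algebras, the special linear algebra sl(n+1) has type A_n; here n = 1, so the Dynkin diagram is a chain of 1 nodes with single edges (A_1). Hence the type is A_1.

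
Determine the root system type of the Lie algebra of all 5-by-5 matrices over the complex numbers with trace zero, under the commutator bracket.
This is sl(5), which has dimension 5^2 - 1 = 24 and rank 5 - 1 = 4 (a Cartan subalgebra is the diagonal traceless matrices). In the classification of classical Lie algebras, the special linear algebra sl(n+1) has type A_n; here n = 4, so the Dynkin diagram is a chain of 4 nodes with single edges (A_4). Hence the type is A_4.

A_4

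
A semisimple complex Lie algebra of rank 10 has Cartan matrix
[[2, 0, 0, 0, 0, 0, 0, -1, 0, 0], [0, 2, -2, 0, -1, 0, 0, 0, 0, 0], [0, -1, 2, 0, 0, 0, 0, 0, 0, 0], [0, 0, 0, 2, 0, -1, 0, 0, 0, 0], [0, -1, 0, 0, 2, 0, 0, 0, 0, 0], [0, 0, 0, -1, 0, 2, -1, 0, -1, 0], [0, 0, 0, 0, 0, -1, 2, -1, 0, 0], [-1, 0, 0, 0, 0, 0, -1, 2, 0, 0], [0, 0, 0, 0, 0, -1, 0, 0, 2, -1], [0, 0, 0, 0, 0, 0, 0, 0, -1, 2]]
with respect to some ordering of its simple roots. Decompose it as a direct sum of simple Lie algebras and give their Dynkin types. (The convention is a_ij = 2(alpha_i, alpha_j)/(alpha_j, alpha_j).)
B3 ⊕ E7

The diagram associated to this matrix has two connected components: the simple roots {alpha_2, alpha_3, alpha_5} form a chain of 3 nodes with a double edge at one end; the terminal node there is the unique short simple root (B_3), and {alpha_1, alpha_4, alpha_6, alpha_7, alpha_8, alpha_9, alpha_10} form a chain of 6 nodes with one extra node attached to the third node from one end (E_7). A semisimple Lie algebra decomposes uniquely as the direct sum of simple ideals, one per connected component of its Dynkin diagram, so g ≅ B_3 ⊕ E_7 (dimension 21 + 133 = 154).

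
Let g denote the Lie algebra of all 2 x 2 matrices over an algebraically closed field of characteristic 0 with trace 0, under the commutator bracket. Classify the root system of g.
A1

This is sl(2), which has dimension 2^2 - 1 = 3 and rank 2 - 1 = 1 (a Cartan subalgebra is the diagonal traceless matrices). In the classification of classical Lie algebras, the special linear algebra sl(n+1) has type A_n; here n = 1, so the Dynkin diagram is a chain of 1 nodes with single edges (A_1). Hence the type is A_1.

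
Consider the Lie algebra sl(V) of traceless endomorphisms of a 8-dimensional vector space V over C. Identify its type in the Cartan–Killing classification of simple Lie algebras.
This is sl(8), which has dimension 8^2 - 1 = 63 and rank 8 - 1 = 7 (a Cartan subalgebra is the diagonal traceless matrices). In the classification of classical Lie algebras, the special linear algebra sl(n+1) has type A_n; here n = 7, so the Dynkin diagram is a chain of 7 nodes with single edges (A_7). Hence the type is A_7.

A_7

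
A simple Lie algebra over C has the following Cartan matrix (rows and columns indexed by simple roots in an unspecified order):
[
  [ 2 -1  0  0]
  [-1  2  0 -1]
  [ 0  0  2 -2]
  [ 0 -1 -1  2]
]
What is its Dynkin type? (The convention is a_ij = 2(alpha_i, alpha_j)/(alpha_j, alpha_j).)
The matrix has rank 4 with 2's on the diagonal. Reading the off-diagonal entries as Dynkin edges (a single edge where a_ij = a_ji = -1; a double or triple edge where a_ij * a_ji = 2 or 3), the diagram is a chain of 4 nodes with a double edge at one end; the terminal node there is the unique long simple root (C_4). One simple-root ordering that puts it in standard form is (alpha_1, alpha_2, alpha_4, alpha_3). So the algebra is type C_4, i.e. sp(8).

C4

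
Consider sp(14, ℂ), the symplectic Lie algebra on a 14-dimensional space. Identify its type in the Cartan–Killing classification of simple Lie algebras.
C_7

This is sp(14), which has dimension 14(14+1)/2 = 105 and rank 14/2 = 7. In the classification of classical Lie algebras, the symplectic algebra sp(2n) has type C_n; here n = 7, so the Dynkin diagram is a chain of 7 nodes with a double edge at one end; the terminal node there is the unique long simple root (C_7). Hence the type is C_7.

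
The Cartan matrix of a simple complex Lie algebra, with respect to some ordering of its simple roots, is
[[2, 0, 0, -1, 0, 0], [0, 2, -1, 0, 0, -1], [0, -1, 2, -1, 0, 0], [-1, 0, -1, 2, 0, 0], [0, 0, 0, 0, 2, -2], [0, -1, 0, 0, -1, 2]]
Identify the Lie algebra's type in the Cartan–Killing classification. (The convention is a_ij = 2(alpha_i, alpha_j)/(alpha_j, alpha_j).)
The matrix has rank 6 with 2's on the diagonal. Reading the off-diagonal entries as Dynkin edges (a single edge where a_ij = a_ji = -1; a double or triple edge where a_ij * a_ji = 2 or 3), the diagram is a chain of 6 nodes with a double edge at one end; the terminal node there is the unique long simple root (C_6). One simple-root ordering that puts it in standard form is (alpha_1, alpha_4, alpha_3, alpha_2, alpha_6, alpha_5). So the algebra is type C_6, i.e. sp(12).

C6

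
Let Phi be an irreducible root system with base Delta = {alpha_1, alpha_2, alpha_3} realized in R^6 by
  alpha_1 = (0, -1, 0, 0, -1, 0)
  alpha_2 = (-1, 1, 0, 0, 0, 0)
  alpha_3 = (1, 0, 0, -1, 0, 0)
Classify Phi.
A_3

Compute the Cartan integers a_ij = 2(alpha_i, alpha_j)/(alpha_j, alpha_j); the resulting 3x3 Cartan matrix is
[[2, -1, 0], [-1, 2, -1], [0, -1, 2]].
All simple roots have the same length, so the diagram is simply laced. The associated Dynkin diagram is a chain of 3 nodes with single edges (A_3), so the type is A_3 (the algebra sl(4)).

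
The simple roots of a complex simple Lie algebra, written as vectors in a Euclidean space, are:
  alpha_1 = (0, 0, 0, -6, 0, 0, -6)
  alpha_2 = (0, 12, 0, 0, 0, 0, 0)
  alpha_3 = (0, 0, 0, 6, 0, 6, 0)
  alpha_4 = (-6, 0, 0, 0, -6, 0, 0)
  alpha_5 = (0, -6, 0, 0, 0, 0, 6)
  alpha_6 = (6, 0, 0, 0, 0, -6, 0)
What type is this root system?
Compute the Cartan integers a_ij = 2(alpha_i, alpha_j)/(alpha_j, alpha_j); the resulting 6x6 Cartan matrix is
[[2, 0, -1, 0, -1, 0], [0, 2, 0, 0, -2, 0], [-1, 0, 2, 0, 0, -1], [0, 0, 0, 2, 0, -1], [-1, -1, 0, 0, 2, 0], [0, 0, -1, -1, 0, 2]].
The roots have two lengths (squared-length ratio 2:1); the short ones are alpha_{1,3,4,5,6}. The associated Dynkin diagram is a chain of 6 nodes with a double edge at one end; the terminal node there is the unique long simple root (C_6), so the type is C_6 (the algebra sp(12)).

type C_6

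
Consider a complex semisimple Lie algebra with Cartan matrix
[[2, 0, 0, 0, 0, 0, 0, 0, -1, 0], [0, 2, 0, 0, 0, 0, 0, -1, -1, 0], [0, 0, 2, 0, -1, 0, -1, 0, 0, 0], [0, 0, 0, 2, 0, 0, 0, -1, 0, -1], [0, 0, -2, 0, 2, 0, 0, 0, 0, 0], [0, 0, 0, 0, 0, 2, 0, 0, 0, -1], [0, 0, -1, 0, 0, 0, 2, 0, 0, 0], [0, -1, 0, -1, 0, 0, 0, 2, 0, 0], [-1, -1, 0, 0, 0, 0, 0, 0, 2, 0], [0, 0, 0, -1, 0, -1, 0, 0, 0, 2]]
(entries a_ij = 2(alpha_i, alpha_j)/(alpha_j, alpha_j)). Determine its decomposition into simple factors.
The diagram associated to this matrix has two connected components: the simple roots {alpha_1, alpha_2, alpha_4, alpha_6, alpha_8, alpha_9, alpha_10} form a chain of 7 nodes with single edges (A_7), and {alpha_3, alpha_5, alpha_7} form a chain of 3 nodes with a double edge at one end; the terminal node there is the unique long simple root (C_3). A semisimple Lie algebra decomposes uniquely as the direct sum of simple ideals, one per connected component of its Dynkin diagram, so g ≅ A_7 ⊕ C_3 (dimension 63 + 21 = 84).

type A_7 + type C_3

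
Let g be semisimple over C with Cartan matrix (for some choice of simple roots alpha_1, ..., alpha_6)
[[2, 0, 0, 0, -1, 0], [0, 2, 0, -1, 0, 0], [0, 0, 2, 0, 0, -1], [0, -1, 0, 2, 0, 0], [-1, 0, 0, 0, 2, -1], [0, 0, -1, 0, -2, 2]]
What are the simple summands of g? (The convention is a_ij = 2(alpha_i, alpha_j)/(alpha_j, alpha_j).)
A_2 ⊕ F_4

The diagram associated to this matrix has two connected components: the simple roots {alpha_2, alpha_4} form a chain of 2 nodes with single edges (A_2), and {alpha_1, alpha_3, alpha_5, alpha_6} form a chain of 4 nodes with a double edge between the middle two (F_4). A semisimple Lie algebra decomposes uniquely as the direct sum of simple ideals, one per connected component of its Dynkin diagram, so g ≅ A_2 ⊕ F_4 (dimension 8 + 52 = 60).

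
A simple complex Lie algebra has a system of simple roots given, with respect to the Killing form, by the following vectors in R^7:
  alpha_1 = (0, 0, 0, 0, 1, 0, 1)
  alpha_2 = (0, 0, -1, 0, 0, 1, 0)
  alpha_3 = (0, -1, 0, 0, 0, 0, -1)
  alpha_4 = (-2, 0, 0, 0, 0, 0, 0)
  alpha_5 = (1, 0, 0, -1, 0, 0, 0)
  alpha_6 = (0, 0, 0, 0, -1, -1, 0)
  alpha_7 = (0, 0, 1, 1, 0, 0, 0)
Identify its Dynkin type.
Compute the Cartan integers a_ij = 2(alpha_i, alpha_j)/(alpha_j, alpha_j); the resulting 7x7 Cartan matrix is
[[2, 0, -1, 0, 0, -1, 0], [0, 2, 0, 0, 0, -1, -1], [-1, 0, 2, 0, 0, 0, 0], [0, 0, 0, 2, -2, 0, 0], [0, 0, 0, -1, 2, 0, -1], [-1, -1, 0, 0, 0, 2, 0], [0, -1, 0, 0, -1, 0, 2]].
The roots have two lengths (squared-length ratio 2:1); the short ones are alpha_{1,2,3,5,6,7}. The associated Dynkin diagram is a chain of 7 nodes with a double edge at one end; the terminal node there is the unique long simple root (C_7), so the type is C_7 (the algebra sp(14)).

C7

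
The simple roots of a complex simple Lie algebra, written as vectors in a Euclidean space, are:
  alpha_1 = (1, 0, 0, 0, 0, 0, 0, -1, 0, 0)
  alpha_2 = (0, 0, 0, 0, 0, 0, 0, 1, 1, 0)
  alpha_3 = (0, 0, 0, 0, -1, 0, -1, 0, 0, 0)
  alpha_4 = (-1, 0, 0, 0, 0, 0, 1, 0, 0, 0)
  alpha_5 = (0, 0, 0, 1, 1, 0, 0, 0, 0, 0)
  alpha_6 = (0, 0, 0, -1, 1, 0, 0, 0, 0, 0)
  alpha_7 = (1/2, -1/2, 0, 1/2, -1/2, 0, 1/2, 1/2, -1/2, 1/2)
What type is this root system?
Compute the Cartan integers a_ij = 2(alpha_i, alpha_j)/(alpha_j, alpha_j); the resulting 7x7 Cartan matrix is
[[2, -1, 0, -1, 0, 0, 0], [-1, 2, 0, 0, 0, 0, 0], [0, 0, 2, -1, -1, -1, 0], [-1, 0, -1, 2, 0, 0, 0], [0, 0, -1, 0, 2, 0, 0], [0, 0, -1, 0, 0, 2, -1], [0, 0, 0, 0, 0, -1, 2]].
All simple roots have the same length, so the diagram is simply laced. The associated Dynkin diagram is a chain of 6 nodes with one extra node attached to the third node from one end (E_7), so the type is E_7.

type E_7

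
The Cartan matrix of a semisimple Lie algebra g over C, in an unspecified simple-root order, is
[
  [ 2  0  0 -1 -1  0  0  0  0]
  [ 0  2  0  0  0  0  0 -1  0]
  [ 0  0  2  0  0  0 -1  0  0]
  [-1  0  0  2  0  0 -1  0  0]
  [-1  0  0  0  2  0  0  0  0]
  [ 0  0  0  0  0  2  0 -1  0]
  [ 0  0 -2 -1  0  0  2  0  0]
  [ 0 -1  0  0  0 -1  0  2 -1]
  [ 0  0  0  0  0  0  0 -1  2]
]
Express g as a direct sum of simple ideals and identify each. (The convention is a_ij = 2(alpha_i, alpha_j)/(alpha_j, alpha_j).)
B_5 (so(11)) ⊕ D_4 (so(8))

The diagram associated to this matrix has two connected components: the simple roots {alpha_1, alpha_3, alpha_4, alpha_5, alpha_7} form a chain of 5 nodes with a double edge at one end; the terminal node there is the unique short simple root (B_5), and {alpha_2, alpha_6, alpha_8, alpha_9} form a chain of 2 nodes with a fork of two nodes at one end (D_4). A semisimple Lie algebra decomposes uniquely as the direct sum of simple ideals, one per connected component of its Dynkin diagram, so g ≅ B_5 ⊕ D_4 (dimension 55 + 28 = 83).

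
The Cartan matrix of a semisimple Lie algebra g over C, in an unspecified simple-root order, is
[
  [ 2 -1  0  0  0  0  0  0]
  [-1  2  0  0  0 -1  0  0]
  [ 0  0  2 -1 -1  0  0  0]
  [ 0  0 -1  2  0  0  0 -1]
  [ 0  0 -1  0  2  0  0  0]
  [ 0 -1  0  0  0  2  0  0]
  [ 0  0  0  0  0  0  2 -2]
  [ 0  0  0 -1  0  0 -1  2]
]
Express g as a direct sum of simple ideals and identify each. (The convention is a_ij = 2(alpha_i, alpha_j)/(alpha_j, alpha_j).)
The diagram associated to this matrix has two connected components: the simple roots {alpha_1, alpha_2, alpha_6} form a chain of 3 nodes with single edges (A_3), and {alpha_3, alpha_4, alpha_5, alpha_7, alpha_8} form a chain of 5 nodes with a double edge at one end; the terminal node there is the unique long simple root (C_5). A semisimple Lie algebra decomposes uniquely as the direct sum of simple ideals, one per connected component of its Dynkin diagram, so g ≅ A_3 ⊕ C_5 (dimension 15 + 55 = 70).

type A_3 + type C_5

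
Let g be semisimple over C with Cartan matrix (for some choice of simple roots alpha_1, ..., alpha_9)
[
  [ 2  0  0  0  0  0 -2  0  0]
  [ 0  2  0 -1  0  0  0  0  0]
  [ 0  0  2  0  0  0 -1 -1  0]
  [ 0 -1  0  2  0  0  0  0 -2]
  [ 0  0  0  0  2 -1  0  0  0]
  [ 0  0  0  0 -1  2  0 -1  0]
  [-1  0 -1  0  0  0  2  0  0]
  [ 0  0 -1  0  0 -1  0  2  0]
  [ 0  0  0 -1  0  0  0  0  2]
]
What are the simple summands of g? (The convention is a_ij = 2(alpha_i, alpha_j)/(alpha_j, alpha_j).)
B_3 + C_6

The diagram associated to this matrix has two connected components: the simple roots {alpha_2, alpha_4, alpha_9} form a chain of 3 nodes with a double edge at one end; the terminal node there is the unique short simple root (B_3), and {alpha_1, alpha_3, alpha_5, alpha_6, alpha_7, alpha_8} form a chain of 6 nodes with a double edge at one end; the terminal node there is the unique long simple root (C_6). A semisimple Lie algebra decomposes uniquely as the direct sum of simple ideals, one per connected component of its Dynkin diagram, so g ≅ B_3 ⊕ C_6 (dimension 21 + 78 = 99).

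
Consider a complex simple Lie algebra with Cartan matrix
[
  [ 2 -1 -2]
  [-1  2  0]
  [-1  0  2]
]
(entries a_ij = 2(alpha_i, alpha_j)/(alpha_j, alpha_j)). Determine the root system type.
type B_3

The matrix has rank 3 with 2's on the diagonal. Reading the off-diagonal entries as Dynkin edges (a single edge where a_ij = a_ji = -1; a double or triple edge where a_ij * a_ji = 2 or 3), the diagram is a chain of 3 nodes with a double edge at one end; the terminal node there is the unique short simple root (B_3). One simple-root ordering that puts it in standard form is (alpha_2, alpha_1, alpha_3). So the algebra is type B_3, i.e. so(7).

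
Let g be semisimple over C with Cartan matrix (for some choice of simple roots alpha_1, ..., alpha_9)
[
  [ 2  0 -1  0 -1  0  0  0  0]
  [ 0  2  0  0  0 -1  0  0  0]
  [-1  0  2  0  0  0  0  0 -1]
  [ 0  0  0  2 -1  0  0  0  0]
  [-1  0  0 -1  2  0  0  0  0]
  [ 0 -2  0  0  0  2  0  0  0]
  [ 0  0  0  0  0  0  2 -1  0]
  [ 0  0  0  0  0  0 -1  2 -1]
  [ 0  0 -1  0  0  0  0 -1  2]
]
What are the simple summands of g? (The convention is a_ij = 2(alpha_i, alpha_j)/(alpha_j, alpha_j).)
A7 + B2

The diagram associated to this matrix has two connected components: the simple roots {alpha_1, alpha_3, alpha_4, alpha_5, alpha_7, alpha_8, alpha_9} form a chain of 7 nodes with single edges (A_7), and {alpha_2, alpha_6} form a chain of 2 nodes with a double edge at one end; the terminal node there is the unique short simple root (B_2). A semisimple Lie algebra decomposes uniquely as the direct sum of simple ideals, one per connected component of its Dynkin diagram, so g ≅ A_7 ⊕ B_2 (dimension 63 + 10 = 73).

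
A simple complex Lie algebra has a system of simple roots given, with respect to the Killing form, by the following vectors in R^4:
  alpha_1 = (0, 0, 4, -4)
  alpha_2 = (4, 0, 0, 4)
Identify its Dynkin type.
Compute the Cartan integers a_ij = 2(alpha_i, alpha_j)/(alpha_j, alpha_j); the resulting 2x2 Cartan matrix is
[[2, -1], [-1, 2]].
All simple roots have the same length, so the diagram is simply laced. The associated Dynkin diagram is a chain of 2 nodes with single edges (A_2), so the type is A_2 (the algebra sl(3)).

A_2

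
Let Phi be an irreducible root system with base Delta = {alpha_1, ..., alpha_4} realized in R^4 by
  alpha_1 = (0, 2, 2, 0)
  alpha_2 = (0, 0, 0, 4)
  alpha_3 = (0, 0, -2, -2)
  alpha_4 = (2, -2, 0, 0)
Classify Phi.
C4

Compute the Cartan integers a_ij = 2(alpha_i, alpha_j)/(alpha_j, alpha_j); the resulting 4x4 Cartan matrix is
[[2, 0, -1, -1], [0, 2, -2, 0], [-1, -1, 2, 0], [-1, 0, 0, 2]].
The roots have two lengths (squared-length ratio 2:1); the short ones are alpha_{1,3,4}. The associated Dynkin diagram is a chain of 4 nodes with a double edge at one end; the terminal node there is the unique long simple root (C_4), so the type is C_4 (the algebra sp(8)).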